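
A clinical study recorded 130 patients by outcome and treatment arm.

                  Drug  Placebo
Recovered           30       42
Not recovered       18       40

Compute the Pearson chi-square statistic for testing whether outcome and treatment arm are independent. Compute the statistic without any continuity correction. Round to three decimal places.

1.559

Row totals: 72, 58. Column totals: 48, 82. Grand total N = 130.
Expected counts (row total × column total / N):
  Recovered, Drug: 72×48/130 = 26.5846
  Recovered, Placebo: 72×82/130 = 45.4154
  Not recovered, Drug: 58×48/130 = 21.4154
  Not recovered, Placebo: 58×82/130 = 36.5846
Contributions (O − E)²/E:
  (30 − 26.5846)²/26.5846 = 0.4388
  (42 − 45.4154)²/45.4154 = 0.2569
  (18 − 21.4154)²/21.4154 = 0.5447
  (40 − 36.5846)²/36.5846 = 0.3188
χ² = 0.4388 + 0.2569 + 0.5447 + 0.3188 = 1.559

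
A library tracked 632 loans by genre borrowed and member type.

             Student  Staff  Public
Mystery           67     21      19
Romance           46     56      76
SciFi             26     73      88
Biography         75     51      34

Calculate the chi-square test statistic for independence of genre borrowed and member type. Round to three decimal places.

96.566

Row totals: 107, 178, 187, 160. Column totals: 214, 201, 217. Grand total N = 632.
Expected counts (row total × column total / N):
  Mystery, Student: 107×214/632 = 36.2310
  Mystery, Staff: 107×201/632 = 34.0301
  Mystery, Public: 107×217/632 = 36.7389
  Romance, Student: 178×214/632 = 60.2722
  Romance, Staff: 178×201/632 = 56.6108
  Romance, Public: 178×217/632 = 61.1171
  SciFi, Student: 187×214/632 = 63.3196
  SciFi, Staff: 187×201/632 = 59.4731
  SciFi, Public: 187×217/632 = 64.2073
  Biography, Student: 160×214/632 = 54.1772
  Biography, Staff: 160×201/632 = 50.8861
  Biography, Public: 160×217/632 = 54.9367
Contributions (O − E)²/E:
  (67 − 36.2310)²/36.2310 = 26.1304
  (21 − 34.0301)²/34.0301 = 4.9892
  (19 − 36.7389)²/36.7389 = 8.5650
  (46 − 60.2722)²/60.2722 = 3.3796
  (56 − 56.6108)²/56.6108 = 0.0066
  (76 − 61.1171)²/61.1171 = 3.6242
  (26 − 63.3196)²/63.3196 = 21.9956
  (73 − 59.4731)²/59.4731 = 3.0766
  (88 − 64.2073)²/64.2073 = 8.8166
  (75 − 54.1772)²/54.1772 = 8.0032
  (51 − 50.8861)²/50.8861 = 0.0003
  (34 − 54.9367)²/54.9367 = 7.9791
χ² = 26.1304 + 4.9892 + 8.5650 + 3.3796 + 0.0066 + 3.6242 + 21.9956 + 3.0766 + 8.8166 + 8.0032 + 0.0003 + 7.9791 = 96.566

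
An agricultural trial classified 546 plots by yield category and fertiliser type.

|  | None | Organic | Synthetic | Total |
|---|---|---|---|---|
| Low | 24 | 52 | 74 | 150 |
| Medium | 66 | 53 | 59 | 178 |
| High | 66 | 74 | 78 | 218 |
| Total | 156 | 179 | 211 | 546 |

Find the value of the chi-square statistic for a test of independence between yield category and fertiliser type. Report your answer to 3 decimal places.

20.061

Grand total N = 546.
Expected counts (row total × column total / N):
  Low, None: 150×156/546 = 42.8571
  Low, Organic: 150×179/546 = 49.1758
  Low, Synthetic: 150×211/546 = 57.9670
  Medium, None: 178×156/546 = 50.8571
  Medium, Organic: 178×179/546 = 58.3553
  Medium, Synthetic: 178×211/546 = 68.7875
  High, None: 218×156/546 = 62.2857
  High, Organic: 218×179/546 = 71.4689
  High, Synthetic: 218×211/546 = 84.2454
Contributions (O − E)²/E:
  (24 − 42.8571)²/42.8571 = 8.2971
  (52 − 49.1758)²/49.1758 = 0.1622
  (74 − 57.9670)²/57.9670 = 4.4345
  (66 − 50.8571)²/50.8571 = 4.5089
  (53 − 58.3553)²/58.3553 = 0.4915
  (59 − 68.7875)²/68.7875 = 1.3926
  (66 − 62.2857)²/62.2857 = 0.2215
  (74 − 71.4689)²/71.4689 = 0.0896
  (78 − 84.2454)²/84.2454 = 0.4630
χ² = 8.2971 + 0.1622 + 4.4345 + 4.5089 + 0.4915 + 1.3926 + 0.2215 + 0.0896 + 0.4630 = 20.061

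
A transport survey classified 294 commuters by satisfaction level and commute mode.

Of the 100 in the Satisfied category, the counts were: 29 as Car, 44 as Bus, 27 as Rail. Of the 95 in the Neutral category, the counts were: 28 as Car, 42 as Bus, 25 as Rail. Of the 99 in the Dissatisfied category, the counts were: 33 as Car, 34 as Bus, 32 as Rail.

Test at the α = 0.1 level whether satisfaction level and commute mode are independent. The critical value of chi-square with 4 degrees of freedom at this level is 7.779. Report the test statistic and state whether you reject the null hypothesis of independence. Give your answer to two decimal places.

Row totals: 100, 95, 99. Column totals: 90, 120, 84. Grand total N = 294.
Expected counts (row total × column total / N):
  Satisfied, Car: 100×90/294 = 30.612
  Satisfied, Bus: 100×120/294 = 40.816
  Satisfied, Rail: 100×84/294 = 28.571
  Neutral, Car: 95×90/294 = 29.082
  Neutral, Bus: 95×120/294 = 38.776
  Neutral, Rail: 95×84/294 = 27.143
  Dissatisfied, Car: 99×90/294 = 30.306
  Dissatisfied, Bus: 99×120/294 = 40.408
  Dissatisfied, Rail: 99×84/294 = 28.286
Contributions (O − E)²/E:
  (29 − 30.612)²/30.612 = 0.0849
  (44 − 40.816)²/40.816 = 0.2484
  (27 − 28.571)²/28.571 = 0.0864
  (28 − 29.082)²/29.082 = 0.0403
  (42 − 38.776)²/38.776 = 0.2681
  (25 − 27.143)²/27.143 = 0.1692
  (33 − 30.306)²/30.306 = 0.2395
  (34 − 40.408)²/40.408 = 1.0162
  (32 − 28.286)²/28.286 = 0.4877
χ² = 0.0849 + 0.2484 + 0.0864 + 0.0403 + 0.2681 + 0.1692 + 0.2395 + 1.0162 + 0.4877 = 2.64
df = (3−1)(3−1) = 4. Since 2.64 < 7.779, fail to reject the null hypothesis of independence at α = 0.1.

2.64; fail to reject H₀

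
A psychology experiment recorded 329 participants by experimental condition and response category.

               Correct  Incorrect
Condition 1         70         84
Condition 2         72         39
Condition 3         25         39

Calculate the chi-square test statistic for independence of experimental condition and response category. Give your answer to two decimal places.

Row totals: 154, 111, 64. Column totals: 167, 162. Grand total N = 329.
Expected counts (row total × column total / N):
  Condition 1, Correct: 154×167/329 = 78.1702
  Condition 1, Incorrect: 154×162/329 = 75.8298
  Condition 2, Correct: 111×167/329 = 56.3435
  Condition 2, Incorrect: 111×162/329 = 54.6565
  Condition 3, Correct: 64×167/329 = 32.4863
  Condition 3, Incorrect: 64×162/329 = 31.5137
Contributions (O − E)²/E:
  (70 − 78.1702)²/78.1702 = 0.8539
  (84 − 75.8298)²/75.8298 = 0.8803
  (72 − 56.3435)²/56.3435 = 4.3506
  (39 − 54.6565)²/54.6565 = 4.4848
  (25 − 32.4863)²/32.4863 = 1.7252
  (39 − 31.5137)²/31.5137 = 1.7784
χ² = 0.8539 + 0.8803 + 4.3506 + 4.4848 + 1.7252 + 1.7784 = 14.07

14.07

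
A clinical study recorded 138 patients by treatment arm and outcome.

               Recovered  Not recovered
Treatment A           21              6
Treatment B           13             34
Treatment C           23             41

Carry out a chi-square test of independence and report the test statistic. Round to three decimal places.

Row totals: 27, 47, 64. Column totals: 57, 81. Grand total N = 138.
Expected counts (row total × column total / N):
  Treatment A, Recovered: 27×57/138 = 11.1522
  Treatment A, Not recovered: 27×81/138 = 15.8478
  Treatment B, Recovered: 47×57/138 = 19.4130
  Treatment B, Not recovered: 47×81/138 = 27.5870
  Treatment C, Recovered: 64×57/138 = 26.4348
  Treatment C, Not recovered: 64×81/138 = 37.5652
Contributions (O − E)²/E:
  (21 − 11.1522)²/11.1522 = 8.6960
  (6 − 15.8478)²/15.8478 = 6.1194
  (13 − 19.4130)²/19.4130 = 2.1185
  (34 − 27.5870)²/27.5870 = 1.4908
  (23 − 26.4348)²/26.4348 = 0.4463
  (41 − 37.5652)²/37.5652 = 0.3141
χ² = 8.6960 + 6.1194 + 2.1185 + 1.4908 + 0.4463 + 0.3141 = 19.185

19.185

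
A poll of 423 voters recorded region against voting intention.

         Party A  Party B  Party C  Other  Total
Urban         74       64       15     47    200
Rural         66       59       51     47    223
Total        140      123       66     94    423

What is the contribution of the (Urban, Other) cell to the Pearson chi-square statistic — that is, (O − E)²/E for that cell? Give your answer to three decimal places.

Row total (Urban) = 200; column total (Other) = 94; N = 423.
Expected count E = 200 × 94 / 423 = 44.4444.
Contribution = (O − E)²/E = (47 − 44.4444)² / 44.4444 = 0.147.

0.147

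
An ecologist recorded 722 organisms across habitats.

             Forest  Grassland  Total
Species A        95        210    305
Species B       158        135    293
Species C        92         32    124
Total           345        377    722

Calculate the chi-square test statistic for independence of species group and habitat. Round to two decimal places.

72.92

Grand total N = 722.
Expected counts (row total × column total / N):
  Species A, Forest: 305×345/722 = 145.741
  Species A, Grassland: 305×377/722 = 159.259
  Species B, Forest: 293×345/722 = 140.007
  Species B, Grassland: 293×377/722 = 152.993
  Species C, Forest: 124×345/722 = 59.252
  Species C, Grassland: 124×377/722 = 64.748
Contributions (O − E)²/E:
  (95 − 145.741)²/145.741 = 17.6659
  (210 − 159.259)²/159.259 = 16.1664
  (158 − 140.007)²/140.007 = 2.3124
  (135 − 152.993)²/152.993 = 2.1161
  (92 − 59.252)²/59.252 = 18.0995
  (32 − 64.748)²/64.748 = 16.5632
χ² = 17.6659 + 16.1664 + 2.3124 + 2.1161 + 18.0995 + 16.5632 = 72.92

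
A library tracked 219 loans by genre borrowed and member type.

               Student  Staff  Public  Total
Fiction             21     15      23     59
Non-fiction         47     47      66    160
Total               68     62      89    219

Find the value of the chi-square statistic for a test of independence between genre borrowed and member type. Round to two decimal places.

Grand total N = 219.
Expected counts (row total × column total / N):
  Fiction, Student: 59×68/219 = 18.320
  Fiction, Staff: 59×62/219 = 16.703
  Fiction, Public: 59×89/219 = 23.977
  Non-fiction, Student: 160×68/219 = 49.680
  Non-fiction, Staff: 160×62/219 = 45.297
  Non-fiction, Public: 160×89/219 = 65.023
Contributions (O − E)²/E:
  (21 − 18.320)²/18.320 = 0.3921
  (15 − 16.703)²/16.703 = 0.1736
  (23 − 23.977)²/23.977 = 0.0398
  (47 − 49.680)²/49.680 = 0.1446
  (47 − 45.297)²/45.297 = 0.0640
  (66 − 65.023)²/65.023 = 0.0147
χ² = 0.3921 + 0.1736 + 0.0398 + 0.1446 + 0.0640 + 0.0147 = 0.83

0.83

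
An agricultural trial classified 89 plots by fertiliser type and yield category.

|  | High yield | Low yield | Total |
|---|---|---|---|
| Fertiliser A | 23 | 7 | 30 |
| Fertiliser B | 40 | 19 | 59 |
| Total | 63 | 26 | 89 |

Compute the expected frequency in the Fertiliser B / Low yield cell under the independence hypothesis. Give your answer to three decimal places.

17.236

Row total (Fertiliser B) = 59; column total (Low yield) = 26; grand total N = 89.
Expected count = (row total × column total) / N = 59 × 26 / 89 = 17.236.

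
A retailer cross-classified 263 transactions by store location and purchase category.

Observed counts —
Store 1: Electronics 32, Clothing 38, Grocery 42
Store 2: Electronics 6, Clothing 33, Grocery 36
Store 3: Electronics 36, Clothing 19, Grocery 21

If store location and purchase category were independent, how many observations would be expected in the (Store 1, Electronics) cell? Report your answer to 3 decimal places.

31.513

Row total (Store 1) = 112; column total (Electronics) = 74; grand total N = 263.
Expected count = (row total × column total) / N = 112 × 74 / 263 = 31.513.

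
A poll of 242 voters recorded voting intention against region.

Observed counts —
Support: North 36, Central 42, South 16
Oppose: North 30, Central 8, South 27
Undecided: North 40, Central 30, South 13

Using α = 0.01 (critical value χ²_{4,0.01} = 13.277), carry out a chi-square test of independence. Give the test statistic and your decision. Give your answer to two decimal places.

26.68; reject H₀

Row totals: 94, 65, 83. Column totals: 106, 80, 56. Grand total N = 242.
Expected counts (row total × column total / N):
  Support, North: 94×106/242 = 41.174
  Support, Central: 94×80/242 = 31.074
  Support, South: 94×56/242 = 21.752
  Oppose, North: 65×106/242 = 28.471
  Oppose, Central: 65×80/242 = 21.488
  Oppose, South: 65×56/242 = 15.041
  Undecided, North: 83×106/242 = 36.355
  Undecided, Central: 83×80/242 = 27.438
  Undecided, South: 83×56/242 = 19.207
Contributions (O − E)²/E:
  (36 − 41.174)²/41.174 = 0.6502
  (42 − 31.074)²/31.074 = 3.8417
  (16 − 21.752)²/21.752 = 1.5210
  (30 − 28.471)²/28.471 = 0.0821
  (8 − 21.488)²/21.488 = 8.4664
  (27 − 15.041)²/15.041 = 9.5085
  (40 − 36.355)²/36.355 = 0.3655
  (30 − 27.438)²/27.438 = 0.2392
  (13 − 19.207)²/19.207 = 2.0059
χ² = 0.6502 + 3.8417 + 1.5210 + 0.0821 + 8.4664 + 9.5085 + 0.3655 + 0.2392 + 2.0059 = 26.68
df = (3−1)(3−1) = 4. Since 26.68 > 13.277, reject the null hypothesis of independence at α = 0.01.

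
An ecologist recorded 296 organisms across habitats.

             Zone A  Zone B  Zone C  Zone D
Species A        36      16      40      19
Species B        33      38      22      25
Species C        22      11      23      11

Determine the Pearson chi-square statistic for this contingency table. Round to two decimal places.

17.65

Row totals: 111, 118, 67. Column totals: 91, 65, 85, 55. Grand total N = 296.
Expected counts (row total × column total / N):
  Species A, Zone A: 111×91/296 = 34.125
  Species A, Zone B: 111×65/296 = 24.375
  Species A, Zone C: 111×85/296 = 31.875
  Species A, Zone D: 111×55/296 = 20.625
  Species B, Zone A: 118×91/296 = 36.277
  Species B, Zone B: 118×65/296 = 25.912
  Species B, Zone C: 118×85/296 = 33.885
  Species B, Zone D: 118×55/296 = 21.926
  Species C, Zone A: 67×91/296 = 20.598
  Species C, Zone B: 67×65/296 = 14.713
  Species C, Zone C: 67×85/296 = 19.240
  Species C, Zone D: 67×55/296 = 12.449
Contributions (O − E)²/E:
  (36 − 34.125)²/34.125 = 0.1030
  (16 − 24.375)²/24.375 = 2.8776
  (40 − 31.875)²/31.875 = 2.0711
  (19 − 20.625)²/20.625 = 0.1280
  (33 − 36.277)²/36.277 = 0.2960
  (38 − 25.912)²/25.912 = 5.6391
  (22 − 33.885)²/33.885 = 4.1686
  (25 − 21.926)²/21.926 = 0.4310
  (22 − 20.598)²/20.598 = 0.0954
  (11 − 14.713)²/14.713 = 0.9370
  (23 − 19.240)²/19.240 = 0.7348
  (11 − 12.449)²/12.449 = 0.1687
χ² = 0.1030 + 2.8776 + 2.0711 + 0.1280 + 0.2960 + 5.6391 + 4.1686 + 0.4310 + 0.0954 + 0.9370 + 0.7348 + 0.1687 = 17.65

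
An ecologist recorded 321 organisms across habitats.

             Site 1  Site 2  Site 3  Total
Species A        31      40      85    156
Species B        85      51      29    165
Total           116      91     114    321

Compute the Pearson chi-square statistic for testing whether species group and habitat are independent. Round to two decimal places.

Grand total N = 321.
Expected counts (row total × column total / N):
  Species A, Site 1: 156×116/321 = 56.374
  Species A, Site 2: 156×91/321 = 44.224
  Species A, Site 3: 156×114/321 = 55.402
  Species B, Site 1: 165×116/321 = 59.626
  Species B, Site 2: 165×91/321 = 46.776
  Species B, Site 3: 165×114/321 = 58.598
Contributions (O − E)²/E:
  (31 − 56.374)²/56.374 = 11.4209
  (40 − 44.224)²/44.224 = 0.4035
  (85 − 55.402)²/55.402 = 15.8125
  (85 − 59.626)²/59.626 = 10.7980
  (51 − 46.776)²/46.776 = 0.3814
  (29 − 58.598)²/58.598 = 14.9500
χ² = 11.4209 + 0.4035 + 15.8125 + 10.7980 + 0.3814 + 14.9500 = 53.77

53.77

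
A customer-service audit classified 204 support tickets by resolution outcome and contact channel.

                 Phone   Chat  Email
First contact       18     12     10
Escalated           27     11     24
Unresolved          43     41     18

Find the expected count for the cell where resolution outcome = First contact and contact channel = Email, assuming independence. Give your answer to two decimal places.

Row total (First contact) = 40; column total (Email) = 52; grand total N = 204.
Expected count = (row total × column total) / N = 40 × 52 / 204 = 10.20.

10.20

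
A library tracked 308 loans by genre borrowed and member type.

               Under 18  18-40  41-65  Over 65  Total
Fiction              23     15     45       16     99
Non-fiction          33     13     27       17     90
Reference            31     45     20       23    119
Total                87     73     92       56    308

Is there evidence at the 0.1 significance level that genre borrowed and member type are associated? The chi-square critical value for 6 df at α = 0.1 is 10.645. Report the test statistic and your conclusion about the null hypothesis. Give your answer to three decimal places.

34.834; reject H₀

Grand total N = 308.
Expected counts (row total × column total / N):
  Fiction, Under 18: 99×87/308 = 27.96429
  Fiction, 18-40: 99×73/308 = 23.46429
  Fiction, 41-65: 99×92/308 = 29.57143
  Fiction, Over 65: 99×56/308 = 18.00000
  Non-fiction, Under 18: 90×87/308 = 25.42208
  Non-fiction, 18-40: 90×73/308 = 21.33117
  Non-fiction, 41-65: 90×92/308 = 26.88312
  Non-fiction, Over 65: 90×56/308 = 16.36364
  Reference, Under 18: 119×87/308 = 33.61364
  Reference, 18-40: 119×73/308 = 28.20455
  Reference, 41-65: 119×92/308 = 35.54545
  Reference, Over 65: 119×56/308 = 21.63636
Contributions (O − E)²/E:
  (23 − 27.96429)²/27.96429 = 0.8813
  (15 − 23.46429)²/23.46429 = 3.0533
  (45 − 29.57143)²/29.57143 = 8.0497
  (16 − 18.00000)²/18.00000 = 0.2222
  (33 − 25.42208)²/25.42208 = 2.2589
  (13 − 21.33117)²/21.33117 = 3.2538
  (27 − 26.88312)²/26.88312 = 0.0005
  (17 − 16.36364)²/16.36364 = 0.0247
  (31 − 33.61364)²/33.61364 = 0.2032
  (45 − 28.20455)²/28.20455 = 10.0015
  (20 − 35.54545)²/35.54545 = 6.7986
  (23 − 21.63636)²/21.63636 = 0.0859
χ² = 0.8813 + 3.0533 + 8.0497 + 0.2222 + 2.2589 + 3.2538 + 0.0005 + 0.0247 + 0.2032 + 10.0015 + 6.7986 + 0.0859 = 34.834
df = (3−1)(4−1) = 6. Since 34.834 > 10.645, reject the null hypothesis of independence at α = 0.1.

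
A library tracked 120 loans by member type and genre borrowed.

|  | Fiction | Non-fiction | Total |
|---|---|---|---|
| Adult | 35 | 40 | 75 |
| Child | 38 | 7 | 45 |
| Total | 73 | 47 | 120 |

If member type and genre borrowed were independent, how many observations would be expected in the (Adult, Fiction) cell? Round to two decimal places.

Row total (Adult) = 75; column total (Fiction) = 73; grand total N = 120.
Expected count = (row total × column total) / N = 75 × 73 / 120 = 45.63.

45.63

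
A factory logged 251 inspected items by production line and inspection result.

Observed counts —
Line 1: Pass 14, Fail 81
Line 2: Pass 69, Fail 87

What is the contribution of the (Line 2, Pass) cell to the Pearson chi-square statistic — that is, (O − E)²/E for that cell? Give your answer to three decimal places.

Row total (Line 2) = 156; column total (Pass) = 83; N = 251.
Expected count E = 156 × 83 / 251 = 51.58566.
Contribution = (O − E)²/E = (69 − 51.58566)² / 51.58566 = 5.879.

5.879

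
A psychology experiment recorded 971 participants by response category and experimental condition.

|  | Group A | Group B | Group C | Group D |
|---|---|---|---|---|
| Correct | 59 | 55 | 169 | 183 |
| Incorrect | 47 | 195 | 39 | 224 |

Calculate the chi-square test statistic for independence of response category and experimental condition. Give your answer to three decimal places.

Row totals: 466, 505. Column totals: 106, 250, 208, 407. Grand total N = 971.
Expected counts (row total × column total / N):
  Correct, Group A: 466×106/971 = 50.8713
  Correct, Group B: 466×250/971 = 119.9794
  Correct, Group C: 466×208/971 = 99.8229
  Correct, Group D: 466×407/971 = 195.3265
  Incorrect, Group A: 505×106/971 = 55.1287
  Incorrect, Group B: 505×250/971 = 130.0206
  Incorrect, Group C: 505×208/971 = 108.1771
  Incorrect, Group D: 505×407/971 = 211.6735
Contributions (O − E)²/E:
  (59 − 50.8713)²/50.8713 = 1.2989
  (55 − 119.9794)²/119.9794 = 35.1921
  (169 − 99.8229)²/99.8229 = 47.9396
  (183 − 195.3265)²/195.3265 = 0.7779
  (47 − 55.1287)²/55.1287 = 1.1986
  (195 − 130.0206)²/130.0206 = 32.4743
  (39 − 108.1771)²/108.1771 = 44.2374
  (224 − 211.6735)²/211.6735 = 0.7178
χ² = 1.2989 + 35.1921 + 47.9396 + 0.7779 + 1.1986 + 32.4743 + 44.2374 + 0.7178 = 163.837

163.837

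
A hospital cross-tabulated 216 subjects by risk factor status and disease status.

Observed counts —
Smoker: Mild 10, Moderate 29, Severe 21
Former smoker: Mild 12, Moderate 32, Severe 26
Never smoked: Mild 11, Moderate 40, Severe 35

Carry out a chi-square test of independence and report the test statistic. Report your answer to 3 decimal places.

0.953

Row totals: 60, 70, 86. Column totals: 33, 101, 82. Grand total N = 216.
Expected counts (row total × column total / N):
  Smoker, Mild: 60×33/216 = 9.1667
  Smoker, Moderate: 60×101/216 = 28.0556
  Smoker, Severe: 60×82/216 = 22.7778
  Former smoker, Mild: 70×33/216 = 10.6944
  Former smoker, Moderate: 70×101/216 = 32.7315
  Former smoker, Severe: 70×82/216 = 26.5741
  Never smoked, Mild: 86×33/216 = 13.1389
  Never smoked, Moderate: 86×101/216 = 40.2130
  Never smoked, Severe: 86×82/216 = 32.6481
Contributions (O − E)²/E:
  (10 − 9.1667)²/9.1667 = 0.0758
  (29 − 28.0556)²/28.0556 = 0.0318
  (21 − 22.7778)²/22.7778 = 0.1388
  (12 − 10.6944)²/10.6944 = 0.1594
  (32 − 32.7315)²/32.7315 = 0.0163
  (26 − 26.5741)²/26.5741 = 0.0124
  (11 − 13.1389)²/13.1389 = 0.3482
  (40 − 40.2130)²/40.2130 = 0.0011
  (35 − 32.6481)²/32.6481 = 0.1694
χ² = 0.0758 + 0.0318 + 0.1388 + 0.1594 + 0.0163 + 0.0124 + 0.3482 + 0.0011 + 0.1694 = 0.953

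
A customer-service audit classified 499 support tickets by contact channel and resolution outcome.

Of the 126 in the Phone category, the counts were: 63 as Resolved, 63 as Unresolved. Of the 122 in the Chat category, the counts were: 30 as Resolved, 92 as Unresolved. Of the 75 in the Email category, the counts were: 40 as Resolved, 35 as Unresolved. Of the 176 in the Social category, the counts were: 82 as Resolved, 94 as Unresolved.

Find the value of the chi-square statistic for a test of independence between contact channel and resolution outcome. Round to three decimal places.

Row totals: 126, 122, 75, 176. Column totals: 215, 284. Grand total N = 499.
Expected counts (row total × column total / N):
  Phone, Resolved: 126×215/499 = 54.2886
  Phone, Unresolved: 126×284/499 = 71.7114
  Chat, Resolved: 122×215/499 = 52.5651
  Chat, Unresolved: 122×284/499 = 69.4349
  Email, Resolved: 75×215/499 = 32.3146
  Email, Unresolved: 75×284/499 = 42.6854
  Social, Resolved: 176×215/499 = 75.8317
  Social, Unresolved: 176×284/499 = 100.1683
Contributions (O − E)²/E:
  (63 − 54.2886)²/54.2886 = 1.3979
  (63 − 71.7114)²/71.7114 = 1.0582
  (30 − 52.5651)²/52.5651 = 9.6867
  (92 − 69.4349)²/69.4349 = 7.3333
  (40 − 32.3146)²/32.3146 = 1.8278
  (35 − 42.6854)²/42.6854 = 1.3837
  (82 − 75.8317)²/75.8317 = 0.5017
  (94 − 100.1683)²/100.1683 = 0.3798
χ² = 1.3979 + 1.0582 + 9.6867 + 7.3333 + 1.8278 + 1.3837 + 0.5017 + 0.3798 = 23.569

23.569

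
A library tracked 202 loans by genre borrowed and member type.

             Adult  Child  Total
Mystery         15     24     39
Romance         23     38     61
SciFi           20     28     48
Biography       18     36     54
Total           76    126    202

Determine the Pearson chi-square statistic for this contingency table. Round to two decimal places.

0.77

Grand total N = 202.
Expected counts (row total × column total / N):
  Mystery, Adult: 39×76/202 = 14.673
  Mystery, Child: 39×126/202 = 24.327
  Romance, Adult: 61×76/202 = 22.950
  Romance, Child: 61×126/202 = 38.050
  SciFi, Adult: 48×76/202 = 18.059
  SciFi, Child: 48×126/202 = 29.941
  Biography, Adult: 54×76/202 = 20.317
  Biography, Child: 54×126/202 = 33.683
Contributions (O − E)²/E:
  (15 − 14.673)²/14.673 = 0.0073
  (24 − 24.327)²/24.327 = 0.0044
  (23 − 22.950)²/22.950 = 0.0001
  (38 − 38.050)²/38.050 = 0.0001
  (20 − 18.059)²/18.059 = 0.2086
  (28 − 29.941)²/29.941 = 0.1258
  (18 − 20.317)²/20.317 = 0.2642
  (36 − 33.683)²/33.683 = 0.1594
χ² = 0.0073 + 0.0044 + 0.0001 + 0.0001 + 0.2086 + 0.1258 + 0.2642 + 0.1594 = 0.77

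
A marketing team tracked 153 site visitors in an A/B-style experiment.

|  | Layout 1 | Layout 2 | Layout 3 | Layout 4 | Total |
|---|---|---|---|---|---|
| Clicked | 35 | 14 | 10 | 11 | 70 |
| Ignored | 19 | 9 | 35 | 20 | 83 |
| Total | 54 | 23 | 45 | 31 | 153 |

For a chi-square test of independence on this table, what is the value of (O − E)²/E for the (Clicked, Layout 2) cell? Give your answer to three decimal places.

Row total (Clicked) = 70; column total (Layout 2) = 23; N = 153.
Expected count E = 70 × 23 / 153 = 10.5229.
Contribution = (O − E)²/E = (14 − 10.5229)² / 10.5229 = 1.149.

1.149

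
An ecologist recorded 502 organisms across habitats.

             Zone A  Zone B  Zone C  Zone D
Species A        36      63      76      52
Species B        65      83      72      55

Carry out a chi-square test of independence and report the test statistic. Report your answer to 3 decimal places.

Row totals: 227, 275. Column totals: 101, 146, 148, 107. Grand total N = 502.
Expected counts (row total × column total / N):
  Species A, Zone A: 227×101/502 = 45.6713
  Species A, Zone B: 227×146/502 = 66.0199
  Species A, Zone C: 227×148/502 = 66.9243
  Species A, Zone D: 227×107/502 = 48.3845
  Species B, Zone A: 275×101/502 = 55.3287
  Species B, Zone B: 275×146/502 = 79.9801
  Species B, Zone C: 275×148/502 = 81.0757
  Species B, Zone D: 275×107/502 = 58.6155
Contributions (O − E)²/E:
  (36 − 45.6713)²/45.6713 = 2.0480
  (63 − 66.0199)²/66.0199 = 0.1381
  (76 − 66.9243)²/66.9243 = 1.2308
  (52 − 48.3845)²/48.3845 = 0.2702
  (65 − 55.3287)²/55.3287 = 1.6905
  (83 − 79.9801)²/79.9801 = 0.1140
  (72 − 81.0757)²/81.0757 = 1.0159
  (55 − 58.6155)²/58.6155 = 0.2230
χ² = 2.0480 + 0.1381 + 1.2308 + 0.2702 + 1.6905 + 0.1140 + 1.0159 + 0.2230 = 6.731

6.731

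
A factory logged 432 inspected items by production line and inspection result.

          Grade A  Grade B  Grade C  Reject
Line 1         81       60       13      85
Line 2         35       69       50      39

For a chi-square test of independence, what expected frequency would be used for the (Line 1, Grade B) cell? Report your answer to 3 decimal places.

Row total (Line 1) = 239; column total (Grade B) = 129; grand total N = 432.
Expected count = (row total × column total) / N = 239 × 129 / 432 = 71.368.

71.368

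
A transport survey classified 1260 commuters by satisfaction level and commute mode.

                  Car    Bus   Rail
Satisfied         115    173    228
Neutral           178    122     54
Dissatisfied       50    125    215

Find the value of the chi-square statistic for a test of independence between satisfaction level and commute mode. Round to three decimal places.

183.597

Row totals: 516, 354, 390. Column totals: 343, 420, 497. Grand total N = 1260.
Expected counts (row total × column total / N):
  Satisfied, Car: 516×343/1260 = 140.466667
  Satisfied, Bus: 516×420/1260 = 172.000000
  Satisfied, Rail: 516×497/1260 = 203.533333
  Neutral, Car: 354×343/1260 = 96.366667
  Neutral, Bus: 354×420/1260 = 118.000000
  Neutral, Rail: 354×497/1260 = 139.633333
  Dissatisfied, Car: 390×343/1260 = 106.166667
  Dissatisfied, Bus: 390×420/1260 = 130.000000
  Dissatisfied, Rail: 390×497/1260 = 153.833333
Contributions (O − E)²/E:
  (115 − 140.466667)²/140.466667 = 4.6171
  (173 − 172.000000)²/172.000000 = 0.0058
  (228 − 203.533333)²/203.533333 = 2.9411
  (178 − 96.366667)²/96.366667 = 69.1526
  (122 − 118.000000)²/118.000000 = 0.1356
  (54 − 139.633333)²/139.633333 = 52.5166
  (50 − 106.166667)²/106.166667 = 29.7145
  (125 − 130.000000)²/130.000000 = 0.1923
  (215 − 153.833333)²/153.833333 = 24.3209
χ² = 4.6171 + 0.0058 + 2.9411 + 69.1526 + 0.1356 + 52.5166 + 29.7145 + 0.1923 + 24.3209 = 183.597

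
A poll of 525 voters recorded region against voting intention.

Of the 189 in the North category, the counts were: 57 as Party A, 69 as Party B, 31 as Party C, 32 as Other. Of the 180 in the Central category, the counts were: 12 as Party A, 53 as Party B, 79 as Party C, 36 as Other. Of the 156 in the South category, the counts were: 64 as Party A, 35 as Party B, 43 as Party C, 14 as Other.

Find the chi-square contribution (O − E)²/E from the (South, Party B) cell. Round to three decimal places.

2.910

Row total (South) = 156; column total (Party B) = 157; N = 525.
Expected count E = 156 × 157 / 525 = 46.65143.
Contribution = (O − E)²/E = (35 − 46.65143)² / 46.65143 = 2.910.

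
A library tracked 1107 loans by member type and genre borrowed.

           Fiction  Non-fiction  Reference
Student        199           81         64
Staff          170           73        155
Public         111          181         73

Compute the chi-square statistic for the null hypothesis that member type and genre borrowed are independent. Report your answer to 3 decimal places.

Row totals: 344, 398, 365. Column totals: 480, 335, 292. Grand total N = 1107.
Expected counts (row total × column total / N):
  Student, Fiction: 344×480/1107 = 149.1599
  Student, Non-fiction: 344×335/1107 = 104.1012
  Student, Reference: 344×292/1107 = 90.7389
  Staff, Fiction: 398×480/1107 = 172.5745
  Staff, Non-fiction: 398×335/1107 = 120.4426
  Staff, Reference: 398×292/1107 = 104.9828
  Public, Fiction: 365×480/1107 = 158.2656
  Public, Non-fiction: 365×335/1107 = 110.4562
  Public, Reference: 365×292/1107 = 96.2782
Contributions (O − E)²/E:
  (199 − 149.1599)²/149.1599 = 16.6535
  (81 − 104.1012)²/104.1012 = 5.1264
  (64 − 90.7389)²/90.7389 = 7.8794
  (170 − 172.5745)²/172.5745 = 0.0384
  (73 − 120.4426)²/120.4426 = 18.6877
  (155 − 104.9828)²/104.9828 = 23.8298
  (111 − 158.2656)²/158.2656 = 14.1157
  (181 − 110.4562)²/110.4562 = 45.0534
  (73 − 96.2782)²/96.2782 = 5.6282
χ² = 16.6535 + 5.1264 + 7.8794 + 0.0384 + 18.6877 + 23.8298 + 14.1157 + 45.0534 + 5.6282 = 137.013

137.013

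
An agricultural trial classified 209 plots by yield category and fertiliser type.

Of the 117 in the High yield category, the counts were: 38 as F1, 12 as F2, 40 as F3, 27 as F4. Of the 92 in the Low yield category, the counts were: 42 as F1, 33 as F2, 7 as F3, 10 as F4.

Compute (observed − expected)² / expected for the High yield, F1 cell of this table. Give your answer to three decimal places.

1.028

Row total (High yield) = 117; column total (F1) = 80; N = 209.
Expected count E = 117 × 80 / 209 = 44.7847.
Contribution = (O − E)²/E = (38 − 44.7847)² / 44.7847 = 1.028.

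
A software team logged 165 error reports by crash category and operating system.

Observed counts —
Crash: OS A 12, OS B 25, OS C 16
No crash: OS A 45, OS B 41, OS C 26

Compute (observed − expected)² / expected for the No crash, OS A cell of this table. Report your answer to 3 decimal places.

Row total (No crash) = 112; column total (OS A) = 57; N = 165.
Expected count E = 112 × 57 / 165 = 38.6909.
Contribution = (O − E)²/E = (45 − 38.6909)² / 38.6909 = 1.029.

1.029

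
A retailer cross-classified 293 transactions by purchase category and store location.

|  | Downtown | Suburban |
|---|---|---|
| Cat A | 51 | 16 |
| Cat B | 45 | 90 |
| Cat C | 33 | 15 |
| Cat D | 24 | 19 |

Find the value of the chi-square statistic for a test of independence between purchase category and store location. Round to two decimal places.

40.12

Row totals: 67, 135, 48, 43. Column totals: 153, 140. Grand total N = 293.
Expected counts (row total × column total / N):
  Cat A, Downtown: 67×153/293 = 34.986
  Cat A, Suburban: 67×140/293 = 32.014
  Cat B, Downtown: 135×153/293 = 70.495
  Cat B, Suburban: 135×140/293 = 64.505
  Cat C, Downtown: 48×153/293 = 25.065
  Cat C, Suburban: 48×140/293 = 22.935
  Cat D, Downtown: 43×153/293 = 22.454
  Cat D, Suburban: 43×140/293 = 20.546
Contributions (O − E)²/E:
  (51 − 34.986)²/34.986 = 7.3300
  (16 − 32.014)²/32.014 = 8.0105
  (45 − 70.495)²/70.495 = 9.2204
  (90 − 64.505)²/64.505 = 10.0767
  (33 − 25.065)²/25.065 = 2.5120
  (15 − 22.935)²/22.935 = 2.7453
  (24 − 22.454)²/22.454 = 0.1064
  (19 − 20.546)²/20.546 = 0.1163
χ² = 7.3300 + 8.0105 + 9.2204 + 10.0767 + 2.5120 + 2.7453 + 0.1064 + 0.1163 = 40.12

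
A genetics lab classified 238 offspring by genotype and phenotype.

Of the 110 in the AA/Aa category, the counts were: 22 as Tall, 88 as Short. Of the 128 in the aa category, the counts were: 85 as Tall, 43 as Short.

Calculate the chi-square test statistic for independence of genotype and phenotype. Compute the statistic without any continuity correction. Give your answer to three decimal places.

Row totals: 110, 128. Column totals: 107, 131. Grand total N = 238.
Expected counts (row total × column total / N):
  AA/Aa, Tall: 110×107/238 = 49.4538
  AA/Aa, Short: 110×131/238 = 60.5462
  aa, Tall: 128×107/238 = 57.5462
  aa, Short: 128×131/238 = 70.4538
Contributions (O − E)²/E:
  (22 − 49.4538)²/49.4538 = 15.2407
  (88 − 60.5462)²/60.5462 = 12.4485
  (85 − 57.5462)²/57.5462 = 13.0975
  (43 − 70.4538)²/70.4538 = 10.6979
χ² = 15.2407 + 12.4485 + 13.0975 + 10.6979 = 51.485

51.485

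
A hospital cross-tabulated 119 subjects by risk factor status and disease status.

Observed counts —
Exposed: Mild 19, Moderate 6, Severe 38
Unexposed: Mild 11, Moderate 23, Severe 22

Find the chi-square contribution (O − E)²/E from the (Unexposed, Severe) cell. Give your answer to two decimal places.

Row total (Unexposed) = 56; column total (Severe) = 60; N = 119.
Expected count E = 56 × 60 / 119 = 28.235.
Contribution = (O − E)²/E = (22 − 28.235)² / 28.235 = 1.38.

1.38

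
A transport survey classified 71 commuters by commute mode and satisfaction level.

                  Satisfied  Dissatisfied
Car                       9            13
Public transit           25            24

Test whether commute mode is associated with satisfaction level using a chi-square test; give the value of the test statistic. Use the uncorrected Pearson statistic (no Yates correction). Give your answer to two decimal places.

Row totals: 22, 49. Column totals: 34, 37. Grand total N = 71.
Expected counts (row total × column total / N):
  Car, Satisfied: 22×34/71 = 10.535
  Car, Dissatisfied: 22×37/71 = 11.465
  Public transit, Satisfied: 49×34/71 = 23.465
  Public transit, Dissatisfied: 49×37/71 = 25.535
Contributions (O − E)²/E:
  (9 − 10.535)²/10.535 = 0.2237
  (13 − 11.465)²/11.465 = 0.2055
  (25 − 23.465)²/23.465 = 0.1004
  (24 − 25.535)²/25.535 = 0.0923
χ² = 0.2237 + 0.2055 + 0.1004 + 0.0923 = 0.62

0.62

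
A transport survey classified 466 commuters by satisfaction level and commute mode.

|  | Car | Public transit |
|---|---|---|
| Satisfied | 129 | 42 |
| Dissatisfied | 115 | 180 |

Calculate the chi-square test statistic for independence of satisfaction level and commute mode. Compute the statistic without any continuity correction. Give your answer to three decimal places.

Row totals: 171, 295. Column totals: 244, 222. Grand total N = 466.
Expected counts (row total × column total / N):
  Satisfied, Car: 171×244/466 = 89.5365
  Satisfied, Public transit: 171×222/466 = 81.4635
  Dissatisfied, Car: 295×244/466 = 154.4635
  Dissatisfied, Public transit: 295×222/466 = 140.5365
Contributions (O − E)²/E:
  (129 − 89.5365)²/89.5365 = 17.3937
  (42 − 81.4635)²/81.4635 = 19.1174
  (115 − 154.4635)²/154.4635 = 10.0824
  (180 − 140.5365)²/140.5365 = 11.0816
χ² = 17.3937 + 19.1174 + 10.0824 + 11.0816 = 57.675

57.675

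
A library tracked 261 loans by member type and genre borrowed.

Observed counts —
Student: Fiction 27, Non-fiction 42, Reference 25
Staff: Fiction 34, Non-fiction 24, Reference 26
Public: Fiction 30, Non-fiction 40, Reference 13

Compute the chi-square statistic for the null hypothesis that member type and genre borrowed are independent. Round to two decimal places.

10.61

Row totals: 94, 84, 83. Column totals: 91, 106, 64. Grand total N = 261.
Expected counts (row total × column total / N):
  Student, Fiction: 94×91/261 = 32.7739
  Student, Non-fiction: 94×106/261 = 38.1762
  Student, Reference: 94×64/261 = 23.0498
  Staff, Fiction: 84×91/261 = 29.2874
  Staff, Non-fiction: 84×106/261 = 34.1149
  Staff, Reference: 84×64/261 = 20.5977
  Public, Fiction: 83×91/261 = 28.9387
  Public, Non-fiction: 83×106/261 = 33.7088
  Public, Reference: 83×64/261 = 20.3525
Contributions (O − E)²/E:
  (27 − 32.7739)²/32.7739 = 1.0172
  (42 − 38.1762)²/38.1762 = 0.3830
  (25 − 23.0498)²/23.0498 = 0.1650
  (34 − 29.2874)²/29.2874 = 0.7583
  (24 − 34.1149)²/34.1149 = 2.9990
  (26 − 20.5977)²/20.5977 = 1.4169
  (30 − 28.9387)²/28.9387 = 0.0389
  (40 − 33.7088)²/33.7088 = 1.1742
  (13 − 20.3525)²/20.3525 = 2.6561
χ² = 1.0172 + 0.3830 + 0.1650 + 0.7583 + 2.9990 + 1.4169 + 0.0389 + 1.1742 + 2.6561 = 10.61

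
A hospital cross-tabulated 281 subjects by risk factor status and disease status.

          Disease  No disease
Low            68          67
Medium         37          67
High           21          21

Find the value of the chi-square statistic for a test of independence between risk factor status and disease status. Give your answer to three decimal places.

Row totals: 135, 104, 42. Column totals: 126, 155. Grand total N = 281.
Expected counts (row total × column total / N):
  Low, Disease: 135×126/281 = 60.53381
  Low, No disease: 135×155/281 = 74.46619
  Medium, Disease: 104×126/281 = 46.63345
  Medium, No disease: 104×155/281 = 57.36655
  High, Disease: 42×126/281 = 18.83274
  High, No disease: 42×155/281 = 23.16726
Contributions (O − E)²/E:
  (68 − 60.53381)²/60.53381 = 0.9209
  (67 − 74.46619)²/74.46619 = 0.7486
  (37 − 46.63345)²/46.63345 = 1.9901
  (67 − 57.36655)²/57.36655 = 1.6177
  (21 − 18.83274)²/18.83274 = 0.2494
  (21 − 23.16726)²/23.16726 = 0.2027
χ² = 0.9209 + 0.7486 + 1.9901 + 1.6177 + 0.2494 + 0.2027 = 5.729

5.729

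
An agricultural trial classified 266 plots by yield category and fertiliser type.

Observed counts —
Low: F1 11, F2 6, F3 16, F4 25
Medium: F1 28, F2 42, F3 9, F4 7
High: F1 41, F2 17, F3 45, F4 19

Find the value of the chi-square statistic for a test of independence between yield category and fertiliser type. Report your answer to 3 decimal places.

Row totals: 58, 86, 122. Column totals: 80, 65, 70, 51. Grand total N = 266.
Expected counts (row total × column total / N):
  Low, F1: 58×80/266 = 17.4436
  Low, F2: 58×65/266 = 14.1729
  Low, F3: 58×70/266 = 15.2632
  Low, F4: 58×51/266 = 11.1203
  Medium, F1: 86×80/266 = 25.8647
  Medium, F2: 86×65/266 = 21.0150
  Medium, F3: 86×70/266 = 22.6316
  Medium, F4: 86×51/266 = 16.4887
  High, F1: 122×80/266 = 36.6917
  High, F2: 122×65/266 = 29.8120
  High, F3: 122×70/266 = 32.1053
  High, F4: 122×51/266 = 23.3910
Contributions (O − E)²/E:
  (11 − 17.4436)²/17.4436 = 2.3802
  (6 − 14.1729)²/14.1729 = 4.7130
  (16 − 15.2632)²/15.2632 = 0.0356
  (25 − 11.1203)²/11.1203 = 17.3238
  (28 − 25.8647)²/25.8647 = 0.1763
  (42 − 21.0150)²/21.0150 = 20.9550
  (9 − 22.6316)²/22.6316 = 8.2107
  (7 − 16.4887)²/16.4887 = 5.4604
  (41 − 36.6917)²/36.6917 = 0.5059
  (17 − 29.8120)²/29.8120 = 5.5061
  (45 − 32.1053)²/32.1053 = 5.1790
  (19 − 23.3910)²/23.3910 = 0.8243
χ² = 2.3802 + 4.7130 + 0.0356 + 17.3238 + 0.1763 + 20.9550 + 8.2107 + 5.4604 + 0.5059 + 5.5061 + 5.1790 + 0.8243 = 71.270

71.270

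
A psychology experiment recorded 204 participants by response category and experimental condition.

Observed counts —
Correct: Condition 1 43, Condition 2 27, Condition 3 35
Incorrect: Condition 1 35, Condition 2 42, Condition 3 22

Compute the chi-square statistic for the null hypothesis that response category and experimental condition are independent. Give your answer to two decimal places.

6.88

Row totals: 105, 99. Column totals: 78, 69, 57. Grand total N = 204.
Expected counts (row total × column total / N):
  Correct, Condition 1: 105×78/204 = 40.147
  Correct, Condition 2: 105×69/204 = 35.515
  Correct, Condition 3: 105×57/204 = 29.338
  Incorrect, Condition 1: 99×78/204 = 37.853
  Incorrect, Condition 2: 99×69/204 = 33.485
  Incorrect, Condition 3: 99×57/204 = 27.662
Contributions (O − E)²/E:
  (43 − 40.147)²/40.147 = 0.2027
  (27 − 35.515)²/35.515 = 2.0415
  (35 − 29.338)²/29.338 = 1.0927
  (35 − 37.853)²/37.853 = 0.2150
  (42 − 33.485)²/33.485 = 2.1653
  (22 − 27.662)²/27.662 = 1.1589
χ² = 0.2027 + 2.0415 + 1.0927 + 0.2150 + 2.1653 + 1.1589 = 6.88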